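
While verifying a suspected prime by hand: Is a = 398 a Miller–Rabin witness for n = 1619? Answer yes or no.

no

n − 1 = 1618 = 2^1 · 809, so s = 1 and d = 809.
x_0 = 398^809 mod 1619 = 1618.
x_0 = 1618 ≡ −1, so 398 is not a witness.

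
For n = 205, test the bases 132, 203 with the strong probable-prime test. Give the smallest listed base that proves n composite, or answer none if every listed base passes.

n − 1 = 204 = 2^2 · 51, so s = 2 and d = 51.
Base 132: x_0 = 132^51 mod 205 = 73. x_0 is neither 1 nor 204, so continue squaring. x_1 = 73^2 mod 205 = 204. x_1 ≡ −1, so 132 is not a witness.
Base 203: x_0 = 203^51 mod 205 = 2. x_0 is neither 1 nor 204, so continue squaring. x_1 = 2^2 mod 205 = 4. Reached i = s−1 = 1 without hitting −1: 203 is a Miller–Rabin witness and 205 is composite.
The smallest witness among the given bases is 203.

203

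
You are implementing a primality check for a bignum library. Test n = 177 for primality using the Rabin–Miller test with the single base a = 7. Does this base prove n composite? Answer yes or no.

yes

n − 1 = 176 = 2^4 · 11, so s = 4 and d = 11.
By repeated squaring, 7^11 ≡ 94 (mod 177).
x_0 = 7^11 mod 177 = 94.
x_0 is neither 1 nor 176, so continue squaring.
x_1 = 94^2 mod 177 = 163.
x_2 = 163^2 mod 177 = 19.
x_3 = 19^2 mod 177 = 7.
Reached i = s−1 = 3 without hitting −1: 7 is a Miller–Rabin witness and 177 is composite.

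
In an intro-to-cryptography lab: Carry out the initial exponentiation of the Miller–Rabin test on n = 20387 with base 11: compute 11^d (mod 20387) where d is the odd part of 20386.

6391

n − 1 = 20386 = 2^1 · 10193, so s = 1 and d = 10193.
By repeated squaring, 11^10193 ≡ 6391 (mod 20387).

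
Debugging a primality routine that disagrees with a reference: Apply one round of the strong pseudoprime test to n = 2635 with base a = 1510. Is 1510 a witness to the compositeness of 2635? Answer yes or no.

yes

n − 1 = 2634 = 2^1 · 1317, so s = 1 and d = 1317.
x_0 = 1510^1317 mod 2635 = 1610.
x_0 ∉ {1, 2634} and s = 1, so 1510 is a Miller–Rabin witness and 2635 is composite.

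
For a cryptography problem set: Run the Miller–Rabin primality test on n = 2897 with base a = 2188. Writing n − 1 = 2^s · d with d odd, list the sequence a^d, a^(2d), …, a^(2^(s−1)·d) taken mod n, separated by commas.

381, 311, 1120, 2896

n − 1 = 2896 = 2^4 · 181, so s = 4 and d = 181.
x_0 = 2188^181 mod 2897 = 381.
x_1 = 381^2 mod 2897 = 311.
x_2 = 311^2 mod 2897 = 1120.
x_3 = 1120^2 mod 2897 = 2896.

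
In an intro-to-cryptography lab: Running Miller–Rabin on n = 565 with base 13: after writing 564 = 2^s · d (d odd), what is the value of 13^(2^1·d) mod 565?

n − 1 = 564 = 2^2 · 141, so s = 2 and d = 141.
x_0 = 13^141 mod 565 = 213.
x_1 = 213^2 mod 565 = 169.

169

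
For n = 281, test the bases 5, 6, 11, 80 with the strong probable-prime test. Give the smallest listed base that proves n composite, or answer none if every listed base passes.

n − 1 = 280 = 2^3 · 35, so s = 3 and d = 35.
Base 5: x_0 = 5^35 mod 281 = 228. x_0 is neither 1 nor 280, so continue squaring. x_1 = 228^2 mod 281 = 280. x_1 ≡ −1, so 5 is not a witness.
Base 6: x_0 = 6^35 mod 281 = 221. x_0 is neither 1 nor 280, so continue squaring. x_1 = 221^2 mod 281 = 228. x_2 = 228^2 mod 281 = 280. x_2 ≡ −1, so 6 is not a witness.
Base 11: x_0 = 11^35 mod 281 = 221. x_0 is neither 1 nor 280, so continue squaring. x_1 = 221^2 mod 281 = 228. x_2 = 228^2 mod 281 = 280. x_2 ≡ −1, so 11 is not a witness.
Base 80: x_0 = 80^35 mod 281 = 228. x_0 is neither 1 nor 280, so continue squaring. x_1 = 228^2 mod 281 = 280. x_1 ≡ −1, so 80 is not a witness.
No listed base is a witness for 281.

none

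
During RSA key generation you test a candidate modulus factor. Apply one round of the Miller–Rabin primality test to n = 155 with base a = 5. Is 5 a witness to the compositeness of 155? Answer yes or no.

yes

n − 1 = 154 = 2^1 · 77, so s = 1 and d = 77.
Repeated squaring mod 155: 5^1 ≡ 5, 5^2 ≡ 25, 5^4 ≡ 5, 5^8 ≡ 25, 5^16 ≡ 5, 5^32 ≡ 25, 5^64 ≡ 5.
77 = 64 + 8 + 4 + 1, so 5^77 ≡ 5·25·5·5 ≡ 25 (mod 155).
x_0 = 5^77 mod 155 = 25.
x_0 ∉ {1, 154} and s = 1, so 5 is a Miller–Rabin witness and 155 is composite.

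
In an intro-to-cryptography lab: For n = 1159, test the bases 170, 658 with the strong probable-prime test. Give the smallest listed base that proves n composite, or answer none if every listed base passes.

n − 1 = 1158 = 2^1 · 579, so s = 1 and d = 579.
Base 170: x_0 = 170^579 mod 1159 = 1158. x_0 = 1158 ≡ −1, so 170 is not a witness.
Base 658: x_0 = 658^579 mod 1159 = 1158. x_0 = 1158 ≡ −1, so 658 is not a witness.
No listed base is a witness for 1159.

none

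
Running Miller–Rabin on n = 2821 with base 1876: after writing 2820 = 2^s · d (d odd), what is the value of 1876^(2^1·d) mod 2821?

2016

n − 1 = 2820 = 2^2 · 705, so s = 2 and d = 705.
Repeated squaring mod 2821: 1876^1 ≡ 1876, 1876^2 ≡ 1589, 1876^4 ≡ 126, 1876^8 ≡ 1771, 1876^16 ≡ 2310, 1876^32 ≡ 1589, 1876^64 ≡ 126, 1876^128 ≡ 1771, 1876^256 ≡ 2310, 1876^512 ≡ 1589.
705 = 512 + 128 + 64 + 1, so 1876^705 ≡ 1589·1771·126·1876 ≡ 714 (mod 2821).
x_0 = 714.
x_1 = 714^2 mod 2821 = 2016.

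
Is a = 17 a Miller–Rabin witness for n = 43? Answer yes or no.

no

n − 1 = 42 = 2^1 · 21, so s = 1 and d = 21.
x_0 = 17^21 mod 43 = 1.
x_0 = 1, so 17 is not a witness.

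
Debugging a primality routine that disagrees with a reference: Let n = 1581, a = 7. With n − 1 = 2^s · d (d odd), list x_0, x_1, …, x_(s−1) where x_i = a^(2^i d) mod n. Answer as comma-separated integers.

n − 1 = 1580 = 2^2 · 395, so s = 2 and d = 395.
x_0 = 7^395 mod 1581 = 439.
x_1 = 439^2 mod 1581 = 1420.

439, 1420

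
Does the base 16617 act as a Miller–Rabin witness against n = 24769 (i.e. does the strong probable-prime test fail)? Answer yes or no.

n − 1 = 24768 = 2^6 · 387, so s = 6 and d = 387.
Repeated squaring mod 24769: 16617^1 ≡ 16617, 16617^2 ≡ 24646, 16617^4 ≡ 15129, 16617^8 ≡ 21081, 16617^16 ≡ 3163, 16617^32 ≡ 22662, 16617^64 ≡ 5798, 16617^128 ≡ 5271, 16617^256 ≡ 17392.
387 = 256 + 128 + 2 + 1, so 16617^387 ≡ 17392·5271·24646·16617 ≡ 5612 (mod 24769).
x_0 = 16617^387 mod 24769 = 5612.
x_0 is neither 1 nor 24768, so continue squaring.
x_1 = 5612^2 mod 24769 = 13145.
x_2 = 13145^2 mod 24769 = 2481.
x_3 = 2481^2 mod 24769 = 12649.
x_4 = 12649^2 mod 24769 = 14230.
x_5 = 14230^2 mod 24769 = 6325.
Reached i = s−1 = 5 without hitting −1: 16617 is a Miller–Rabin witness and 24769 is composite.

yes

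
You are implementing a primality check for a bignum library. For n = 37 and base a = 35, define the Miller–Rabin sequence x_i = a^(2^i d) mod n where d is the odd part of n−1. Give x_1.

36

n − 1 = 36 = 2^2 · 9, so s = 2 and d = 9.
x_0 = 35^9 mod 37 = 6.
x_1 = 6^2 mod 37 = 36.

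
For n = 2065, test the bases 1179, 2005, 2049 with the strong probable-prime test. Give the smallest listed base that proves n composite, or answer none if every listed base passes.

n − 1 = 2064 = 2^4 · 129, so s = 4 and d = 129.
Base 1179: x_0 = 1179^129 mod 2065 = 2064. x_0 = 2064 ≡ −1, so 1179 is not a witness.
Base 2005: x_0 = 2005^129 mod 2065 = 825. x_0 is neither 1 nor 2064, so continue squaring. x_1 = 825^2 mod 2065 = 1240. x_2 = 1240^2 mod 2065 = 1240. x_3 = 1240^2 mod 2065 = 1240. Reached i = s−1 = 3 without hitting −1: 2005 is a Miller–Rabin witness and 2065 is composite.
Base 2049: x_0 = 2049^129 mod 2065 = 1994. x_0 is neither 1 nor 2064, so continue squaring. x_1 = 1994^2 mod 2065 = 911. x_2 = 911^2 mod 2065 = 1856. x_3 = 1856^2 mod 2065 = 316. Reached i = s−1 = 3 without hitting −1: 2049 is a Miller–Rabin witness and 2065 is composite.
The smallest witness among the given bases is 2005.

2005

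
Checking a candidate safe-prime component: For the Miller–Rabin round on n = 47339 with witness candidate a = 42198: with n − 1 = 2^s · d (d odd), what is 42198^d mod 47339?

47338

n − 1 = 47338 = 2^1 · 23669, so s = 1 and d = 23669.
Repeated squaring mod 47339: 42198^1 ≡ 42198, 42198^2 ≡ 14719, 42198^4 ≡ 25697, 42198^8 ≡ 4098, 42198^16 ≡ 35598, 42198^32 ≡ 47252, 42198^64 ≡ 7569, 42198^128 ≡ 9571, 42198^256 ≡ 3076, 42198^512 ≡ 41315, 42198^1024 ≡ 26902, 42198^2048 ≡ 46311, 42198^4096 ≡ 15326, 42198^8192 ≡ 37497, 42198^16384 ≡ 9370.
23669 = 16384 + 4096 + 2048 + 1024 + 64 + 32 + 16 + 4 + 1, so 42198^23669 ≡ 9370·15326·46311·26902·7569·47252·35598·25697·42198 ≡ 47338 (mod 47339).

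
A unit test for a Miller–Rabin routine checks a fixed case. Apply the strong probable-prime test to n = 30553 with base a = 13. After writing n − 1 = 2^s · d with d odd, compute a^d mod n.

30552

n − 1 = 30552 = 2^3 · 3819, so s = 3 and d = 3819.
Repeated squaring mod 30553: 13^1 ≡ 13, 13^2 ≡ 169, 13^4 ≡ 28561, 13^8 ≡ 26727, 13^16 ≡ 3389, 13^32 ≡ 27946, 13^64 ≡ 13683, 13^128 ≡ 26258, 13^256 ≡ 23566, 13^512 ≡ 25028, 13^1024 ≡ 3178, 13^2048 ≡ 17194.
3819 = 2048 + 1024 + 512 + 128 + 64 + 32 + 8 + 2 + 1, so 13^3819 ≡ 17194·3178·25028·26258·13683·27946·26727·169·13 ≡ 30552 (mod 30553).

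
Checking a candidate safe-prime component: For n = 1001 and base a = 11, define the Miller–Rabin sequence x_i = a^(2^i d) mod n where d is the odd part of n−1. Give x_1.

88

n − 1 = 1000 = 2^3 · 125, so s = 3 and d = 125.
x_0 = 11^125 mod 1001 = 891.
x_1 = 891^2 mod 1001 = 88.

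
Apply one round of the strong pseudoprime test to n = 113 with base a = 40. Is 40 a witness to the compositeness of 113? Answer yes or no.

n − 1 = 112 = 2^4 · 7, so s = 4 and d = 7.
By repeated squaring, 40^7 ≡ 48 (mod 113).
x_0 = 40^7 mod 113 = 48.
x_0 is neither 1 nor 112, so continue squaring.
x_1 = 48^2 mod 113 = 44.
x_2 = 44^2 mod 113 = 15.
x_3 = 15^2 mod 113 = 112.
x_3 ≡ −1, so 40 is not a witness.

no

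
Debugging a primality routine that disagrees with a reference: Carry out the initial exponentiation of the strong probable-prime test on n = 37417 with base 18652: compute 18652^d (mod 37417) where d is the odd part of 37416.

30469

n − 1 = 37416 = 2^3 · 4677, so s = 3 and d = 4677.
By repeated squaring, 18652^4677 ≡ 30469 (mod 37417).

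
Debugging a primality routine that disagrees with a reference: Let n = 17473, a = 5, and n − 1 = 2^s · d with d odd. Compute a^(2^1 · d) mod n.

n − 1 = 17472 = 2^6 · 273, so s = 6 and d = 273.
Repeated squaring mod 17473: 5^1 ≡ 5, 5^2 ≡ 25, 5^4 ≡ 625, 5^8 ≡ 6219, 5^16 ≡ 8212, 5^32 ≡ 8637, 5^64 ≡ 5532, 5^128 ≡ 7801, 5^256 ≡ 14615.
273 = 256 + 16 + 1, so 5^273 ≡ 14615·8212·5 ≡ 16661 (mod 17473).
x_0 = 16661.
x_1 = 16661^2 mod 17473 = 12843.

12843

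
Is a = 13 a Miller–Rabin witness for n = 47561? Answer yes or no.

n − 1 = 47560 = 2^3 · 5945, so s = 3 and d = 5945.
x_0 = 13^5945 mod 47561 = 16675.
x_0 is neither 1 nor 47560, so continue squaring.
x_1 = 16675^2 mod 47561 = 14019.
x_2 = 14019^2 mod 47561 = 10309.
Reached i = s−1 = 2 without hitting −1: 13 is a Miller–Rabin witness and 47561 is composite.

yes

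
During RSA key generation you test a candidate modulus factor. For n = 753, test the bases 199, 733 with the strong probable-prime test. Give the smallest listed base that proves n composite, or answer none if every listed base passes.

199

n − 1 = 752 = 2^4 · 47, so s = 4 and d = 47.
Base 199: x_0 = 199^47 mod 753 = 397. x_0 is neither 1 nor 752, so continue squaring. x_1 = 397^2 mod 753 = 232. x_2 = 232^2 mod 753 = 361. x_3 = 361^2 mod 753 = 52. Reached i = s−1 = 3 without hitting −1: 199 is a Miller–Rabin witness and 753 is composite.
Base 733: x_0 = 733^47 mod 753 = 604. x_0 is neither 1 nor 752, so continue squaring. x_1 = 604^2 mod 753 = 364. x_2 = 364^2 mod 753 = 721. x_3 = 721^2 mod 753 = 271. Reached i = s−1 = 3 without hitting −1: 733 is a Miller–Rabin witness and 753 is composite.
The smallest witness among the given bases is 199.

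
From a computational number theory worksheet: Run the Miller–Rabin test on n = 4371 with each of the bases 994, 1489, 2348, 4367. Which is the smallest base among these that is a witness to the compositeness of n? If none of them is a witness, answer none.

none

n − 1 = 4370 = 2^1 · 2185, so s = 1 and d = 2185.
Base 994: x_0 = 994^2185 mod 4371 = 1. x_0 = 1, so 994 is not a witness.
Base 1489: x_0 = 1489^2185 mod 4371 = 1. x_0 = 1, so 1489 is not a witness.
Base 2348: x_0 = 2348^2185 mod 4371 = 4370. x_0 = 4370 ≡ −1, so 2348 is not a witness.
Base 4367: x_0 = 4367^2185 mod 4371 = 4370. x_0 = 4370 ≡ −1, so 4367 is not a witness.
No listed base is a witness for 4371.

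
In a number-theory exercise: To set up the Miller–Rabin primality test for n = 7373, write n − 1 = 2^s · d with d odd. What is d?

Halving: 7372 → 3686 → 1843; 1843 is odd.
So 7372 = 2^2 · 1843.

1843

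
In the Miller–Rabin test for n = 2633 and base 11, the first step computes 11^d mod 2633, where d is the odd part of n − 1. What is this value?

2632

n − 1 = 2632 = 2^3 · 329, so s = 3 and d = 329.
11^329 mod 2633 = 2632.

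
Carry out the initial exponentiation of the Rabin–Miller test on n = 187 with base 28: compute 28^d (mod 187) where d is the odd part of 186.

7

n − 1 = 186 = 2^1 · 93, so s = 1 and d = 93.
By repeated squaring, 28^93 ≡ 7 (mod 187).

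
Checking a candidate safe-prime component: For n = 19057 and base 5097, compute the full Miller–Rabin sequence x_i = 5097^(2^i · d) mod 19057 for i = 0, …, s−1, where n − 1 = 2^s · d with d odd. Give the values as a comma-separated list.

n − 1 = 19056 = 2^4 · 1191, so s = 4 and d = 1191.
x_0 = 5097^1191 mod 19057 = 7554.
x_1 = 7554^2 mod 19057 = 6258.
x_2 = 6258^2 mod 19057 = 429.
x_3 = 429^2 mod 19057 = 12528.

7554, 6258, 429, 12528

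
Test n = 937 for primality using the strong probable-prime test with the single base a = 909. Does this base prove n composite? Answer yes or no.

no

n − 1 = 936 = 2^3 · 117, so s = 3 and d = 117.
Repeated squaring mod 937: 909^1 ≡ 909, 909^2 ≡ 784, 909^4 ≡ 921, 909^8 ≡ 256, 909^16 ≡ 883, 909^32 ≡ 105, 909^64 ≡ 718.
117 = 64 + 32 + 16 + 4 + 1, so 909^117 ≡ 718·105·883·921·909 ≡ 14 (mod 937).
x_0 = 909^117 mod 937 = 14.
x_0 is neither 1 nor 936, so continue squaring.
x_1 = 14^2 mod 937 = 196.
x_2 = 196^2 mod 937 = 936.
x_2 ≡ −1, so 909 is not a witness.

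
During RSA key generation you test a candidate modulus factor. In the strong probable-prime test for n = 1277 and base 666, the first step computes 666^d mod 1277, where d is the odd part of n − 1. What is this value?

n − 1 = 1276 = 2^2 · 319, so s = 2 and d = 319.
Repeated squaring mod 1277: 666^1 ≡ 666, 666^2 ≡ 437, 666^4 ≡ 696, 666^8 ≡ 433, 666^16 ≡ 1047, 666^32 ≡ 543, 666^64 ≡ 1139, 666^128 ≡ 1166, 666^256 ≡ 828.
319 = 256 + 32 + 16 + 8 + 4 + 2 + 1, so 666^319 ≡ 828·543·1047·433·696·437·666 ≡ 1 (mod 1277).

1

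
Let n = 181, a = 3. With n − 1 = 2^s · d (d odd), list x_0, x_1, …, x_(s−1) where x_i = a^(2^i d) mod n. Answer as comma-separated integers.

n − 1 = 180 = 2^2 · 45, so s = 2 and d = 45.
x_0 = 3^45 mod 181 = 1.
x_1 = 1^2 mod 181 = 1.

1, 1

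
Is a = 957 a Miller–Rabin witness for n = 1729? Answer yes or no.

yes

n − 1 = 1728 = 2^6 · 27, so s = 6 and d = 27.
x_0 = 957^27 mod 1729 = 1084.
x_0 is neither 1 nor 1728, so continue squaring.
x_1 = 1084^2 mod 1729 = 1065.
x_2 = 1065^2 mod 1729 = 1.
x_2 = 1 but x_1 ≠ ±1, a nontrivial square root of 1 — 957 is a witness and 1729 is composite.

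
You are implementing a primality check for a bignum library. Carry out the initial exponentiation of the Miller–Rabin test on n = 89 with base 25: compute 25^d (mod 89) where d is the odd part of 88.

88

n − 1 = 88 = 2^3 · 11, so s = 3 and d = 11.
25^11 mod 89 = 88.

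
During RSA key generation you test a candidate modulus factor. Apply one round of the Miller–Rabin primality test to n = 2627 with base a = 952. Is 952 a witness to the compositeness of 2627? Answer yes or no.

n − 1 = 2626 = 2^1 · 1313, so s = 1 and d = 1313.
Repeated squaring mod 2627: 952^1 ≡ 952, 952^2 ≡ 2616, 952^4 ≡ 121, 952^8 ≡ 1506, 952^16 ≡ 935, 952^32 ≡ 2061, 952^64 ≡ 2489, 952^128 ≡ 655, 952^256 ≡ 824, 952^512 ≡ 1210, 952^1024 ≡ 861.
1313 = 1024 + 256 + 32 + 1, so 952^1313 ≡ 861·824·2061·952 ≡ 862 (mod 2627).
x_0 = 952^1313 mod 2627 = 862.
x_0 ∉ {1, 2626} and s = 1, so 952 is a Miller–Rabin witness and 2627 is composite.

yes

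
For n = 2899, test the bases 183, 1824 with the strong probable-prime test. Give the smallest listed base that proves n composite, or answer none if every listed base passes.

n − 1 = 2898 = 2^1 · 1449, so s = 1 and d = 1449.
Base 183: x_0 = 183^1449 mod 2899 = 1. x_0 = 1, so 183 is not a witness.
Base 1824: x_0 = 1824^1449 mod 2899 = 2898. x_0 = 2898 ≡ −1, so 1824 is not a witness.
No listed base is a witness for 2899.

none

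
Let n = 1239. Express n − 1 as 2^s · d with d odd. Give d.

619

Halving: 1238 → 619; 619 is odd.
So 1238 = 2^1 · 619.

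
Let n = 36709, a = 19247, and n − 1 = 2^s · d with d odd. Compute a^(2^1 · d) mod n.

n − 1 = 36708 = 2^2 · 9177, so s = 2 and d = 9177.
x_0 = 19247^9177 mod 36709 = 36708.
x_1 = 36708^2 mod 36709 = 1.

1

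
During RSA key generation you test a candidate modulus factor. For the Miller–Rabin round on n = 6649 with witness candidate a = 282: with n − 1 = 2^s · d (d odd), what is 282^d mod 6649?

n − 1 = 6648 = 2^3 · 831, so s = 3 and d = 831.
Repeated squaring mod 6649: 282^1 ≡ 282, 282^2 ≡ 6385, 282^4 ≡ 3206, 282^8 ≡ 5731, 282^16 ≡ 4950, 282^32 ≡ 935, 282^64 ≡ 3206, 282^128 ≡ 5731, 282^256 ≡ 4950, 282^512 ≡ 935.
831 = 512 + 256 + 32 + 16 + 8 + 4 + 2 + 1, so 282^831 ≡ 935·4950·935·4950·5731·3206·6385·282 ≡ 3378 (mod 6649).

3378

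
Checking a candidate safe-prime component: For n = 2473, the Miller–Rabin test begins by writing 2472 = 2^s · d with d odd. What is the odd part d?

309

Halving: 2472 → 1236 → 618 → 309; 309 is odd.
So 2472 = 2^3 · 309.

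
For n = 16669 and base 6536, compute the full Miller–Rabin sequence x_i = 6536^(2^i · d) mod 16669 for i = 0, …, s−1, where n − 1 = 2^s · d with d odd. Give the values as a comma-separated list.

9470, 1680

n − 1 = 16668 = 2^2 · 4167, so s = 2 and d = 4167.
x_0 = 6536^4167 mod 16669 = 9470.
x_1 = 9470^2 mod 16669 = 1680.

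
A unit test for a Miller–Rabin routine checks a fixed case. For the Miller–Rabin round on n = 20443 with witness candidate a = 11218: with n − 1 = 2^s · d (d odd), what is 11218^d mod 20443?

n − 1 = 20442 = 2^1 · 10221, so s = 1 and d = 10221.
11218^10221 mod 20443 = 20442.

20442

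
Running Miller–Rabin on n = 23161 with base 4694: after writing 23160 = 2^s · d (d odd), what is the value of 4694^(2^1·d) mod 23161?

n − 1 = 23160 = 2^3 · 2895, so s = 3 and d = 2895.
x_0 = 4694^2895 mod 23161 = 11895.
x_1 = 11895^2 mod 23161 = 476.

476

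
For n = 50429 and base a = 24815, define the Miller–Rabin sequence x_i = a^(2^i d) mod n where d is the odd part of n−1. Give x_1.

47836

n − 1 = 50428 = 2^2 · 12607, so s = 2 and d = 12607.
x_0 = 24815^12607 mod 50429 = 19604.
x_1 = 19604^2 mod 50429 = 47836.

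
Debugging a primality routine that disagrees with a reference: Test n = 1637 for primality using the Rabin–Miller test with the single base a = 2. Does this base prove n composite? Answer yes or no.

no

n − 1 = 1636 = 2^2 · 409, so s = 2 and d = 409.
Repeated squaring mod 1637: 2^1 ≡ 2, 2^2 ≡ 4, 2^4 ≡ 16, 2^8 ≡ 256, 2^16 ≡ 56, 2^32 ≡ 1499, 2^64 ≡ 1037, 2^128 ≡ 1497, 2^256 ≡ 1593.
409 = 256 + 128 + 16 + 8 + 1, so 2^409 ≡ 1593·1497·56·256·2 ≡ 316 (mod 1637).
x_0 = 2^409 mod 1637 = 316.
x_0 is neither 1 nor 1636, so continue squaring.
x_1 = 316^2 mod 1637 = 1636.
x_1 ≡ −1, so 2 is not a witness.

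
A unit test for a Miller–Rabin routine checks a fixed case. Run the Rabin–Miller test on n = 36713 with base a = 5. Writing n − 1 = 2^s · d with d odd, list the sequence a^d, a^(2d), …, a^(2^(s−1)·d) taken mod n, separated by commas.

1721, 24801, 36712

n − 1 = 36712 = 2^3 · 4589, so s = 3 and d = 4589.
x_0 = 5^4589 mod 36713 = 1721.
x_1 = 1721^2 mod 36713 = 24801.
x_2 = 24801^2 mod 36713 = 36712.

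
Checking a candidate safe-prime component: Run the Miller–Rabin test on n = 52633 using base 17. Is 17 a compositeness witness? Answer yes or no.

yes

n − 1 = 52632 = 2^3 · 6579, so s = 3 and d = 6579.
x_0 = 17^6579 mod 52633 = 825.
x_0 is neither 1 nor 52632, so continue squaring.
x_1 = 825^2 mod 52633 = 49029.
x_2 = 49029^2 mod 52633 = 41098.
Reached i = s−1 = 2 without hitting −1: 17 is a Miller–Rabin witness and 52633 is composite.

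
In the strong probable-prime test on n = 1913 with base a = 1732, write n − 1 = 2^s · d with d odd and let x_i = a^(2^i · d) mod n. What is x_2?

1912

n − 1 = 1912 = 2^3 · 239, so s = 3 and d = 239.
x_0 = 1732^239 mod 1913 = 305.
x_1 = 305^2 mod 1913 = 1201.
x_2 = 1201^2 mod 1913 = 1912.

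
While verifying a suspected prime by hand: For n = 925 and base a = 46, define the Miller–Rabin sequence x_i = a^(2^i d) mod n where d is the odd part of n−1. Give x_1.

n − 1 = 924 = 2^2 · 231, so s = 2 and d = 231.
x_0 = 46^231 mod 925 = 121.
x_1 = 121^2 mod 925 = 766.

766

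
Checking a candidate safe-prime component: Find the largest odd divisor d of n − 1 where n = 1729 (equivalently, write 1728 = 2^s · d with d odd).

Halving: 1728 → 864 → 432 → 216 → 108 → 54 → 27; 27 is odd.
So 1728 = 2^6 · 27.

27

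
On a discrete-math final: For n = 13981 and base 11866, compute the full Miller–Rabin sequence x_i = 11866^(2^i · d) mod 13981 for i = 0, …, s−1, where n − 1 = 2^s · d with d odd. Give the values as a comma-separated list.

11934, 9890

n − 1 = 13980 = 2^2 · 3495, so s = 2 and d = 3495.
x_0 = 11866^3495 mod 13981 = 11934.
x_1 = 11934^2 mod 13981 = 9890.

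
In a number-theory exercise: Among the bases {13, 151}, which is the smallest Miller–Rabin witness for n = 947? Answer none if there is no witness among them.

none

n − 1 = 946 = 2^1 · 473, so s = 1 and d = 473.
Base 13: x_0 = 13^473 mod 947 = 946. x_0 = 946 ≡ −1, so 13 is not a witness.
Base 151: x_0 = 151^473 mod 947 = 1. x_0 = 1, so 151 is not a witness.
No listed base is a witness for 947.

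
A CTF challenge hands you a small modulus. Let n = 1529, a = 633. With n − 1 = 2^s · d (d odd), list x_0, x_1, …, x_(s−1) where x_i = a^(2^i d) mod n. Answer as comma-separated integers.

1502, 729, 878

n − 1 = 1528 = 2^3 · 191, so s = 3 and d = 191.
x_0 = 633^191 mod 1529 = 1502.
x_1 = 1502^2 mod 1529 = 729.
x_2 = 729^2 mod 1529 = 878.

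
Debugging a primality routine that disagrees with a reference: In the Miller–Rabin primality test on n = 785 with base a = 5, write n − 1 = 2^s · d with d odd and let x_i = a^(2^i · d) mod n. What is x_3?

n − 1 = 784 = 2^4 · 49, so s = 4 and d = 49.
x_0 = 5^49 mod 785 = 765.
x_1 = 765^2 mod 785 = 400.
x_2 = 400^2 mod 785 = 645.
x_3 = 645^2 mod 785 = 760.

760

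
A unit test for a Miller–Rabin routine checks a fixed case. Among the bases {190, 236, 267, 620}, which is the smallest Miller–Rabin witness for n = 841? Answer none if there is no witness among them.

none

n − 1 = 840 = 2^3 · 105, so s = 3 and d = 105.
Base 190: x_0 = 190^105 mod 841 = 1. x_0 = 1, so 190 is not a witness.
Base 236: x_0 = 236^105 mod 841 = 840. x_0 = 840 ≡ −1, so 236 is not a witness.
Base 267: x_0 = 267^105 mod 841 = 840. x_0 = 840 ≡ −1, so 267 is not a witness.
Base 620: x_0 = 620^105 mod 841 = 800. x_0 is neither 1 nor 840, so continue squaring. x_1 = 800^2 mod 841 = 840. x_1 ≡ −1, so 620 is not a witness.
No listed base is a witness for 841.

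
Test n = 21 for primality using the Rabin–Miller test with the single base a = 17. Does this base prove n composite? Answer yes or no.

n − 1 = 20 = 2^2 · 5, so s = 2 and d = 5.
x_0 = 17^5 mod 21 = 5.
x_0 is neither 1 nor 20, so continue squaring.
x_1 = 5^2 mod 21 = 4.
Reached i = s−1 = 1 without hitting −1: 17 is a Miller–Rabin witness and 21 is composite.

yes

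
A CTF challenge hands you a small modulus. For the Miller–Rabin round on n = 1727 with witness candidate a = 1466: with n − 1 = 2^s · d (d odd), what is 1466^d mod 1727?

1325

n − 1 = 1726 = 2^1 · 863, so s = 1 and d = 863.
1466^863 mod 1727 = 1325.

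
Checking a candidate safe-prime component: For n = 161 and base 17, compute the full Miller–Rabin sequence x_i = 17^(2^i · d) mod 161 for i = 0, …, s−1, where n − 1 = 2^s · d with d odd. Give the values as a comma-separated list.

159, 4, 16, 95, 9

n − 1 = 160 = 2^5 · 5, so s = 5 and d = 5.
x_0 = 17^5 mod 161 = 159.
x_1 = 159^2 mod 161 = 4.
x_2 = 4^2 mod 161 = 16.
x_3 = 16^2 mod 161 = 95.
x_4 = 95^2 mod 161 = 9.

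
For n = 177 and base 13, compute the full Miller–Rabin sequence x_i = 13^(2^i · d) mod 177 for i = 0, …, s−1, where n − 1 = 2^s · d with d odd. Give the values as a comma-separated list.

n − 1 = 176 = 2^4 · 11, so s = 4 and d = 11.
x_0 = 13^11 mod 177 = 55.
x_1 = 55^2 mod 177 = 16.
x_2 = 16^2 mod 177 = 79.
x_3 = 79^2 mod 177 = 46.

55, 16, 79, 46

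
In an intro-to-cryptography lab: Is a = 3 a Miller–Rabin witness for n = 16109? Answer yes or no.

yes

n − 1 = 16108 = 2^2 · 4027, so s = 2 and d = 4027.
x_0 = 3^4027 mod 16109 = 5238.
x_0 is neither 1 nor 16108, so continue squaring.
x_1 = 5238^2 mod 16109 = 3017.
Reached i = s−1 = 1 without hitting −1: 3 is a Miller–Rabin witness and 16109 is composite.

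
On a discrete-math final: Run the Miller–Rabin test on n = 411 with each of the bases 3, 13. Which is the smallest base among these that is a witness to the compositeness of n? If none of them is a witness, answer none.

3

n − 1 = 410 = 2^1 · 205, so s = 1 and d = 205.
Base 3: x_0 = 3^205 mod 411 = 408. x_0 ∉ {1, 410} and s = 1, so 3 is a Miller–Rabin witness and 411 is composite.
Base 13: x_0 = 13^205 mod 411 = 124. x_0 ∉ {1, 410} and s = 1, so 13 is a Miller–Rabin witness and 411 is composite.
The smallest witness among the given bases is 3.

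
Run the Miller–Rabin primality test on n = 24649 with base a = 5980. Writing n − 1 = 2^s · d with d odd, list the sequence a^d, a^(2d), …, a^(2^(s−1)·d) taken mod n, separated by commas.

7851, 15701, 6752

n − 1 = 24648 = 2^3 · 3081, so s = 3 and d = 3081.
x_0 = 5980^3081 mod 24649 = 7851.
x_1 = 7851^2 mod 24649 = 15701.
x_2 = 15701^2 mod 24649 = 6752.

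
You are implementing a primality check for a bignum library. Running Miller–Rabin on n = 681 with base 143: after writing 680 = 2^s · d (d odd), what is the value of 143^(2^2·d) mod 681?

n − 1 = 680 = 2^3 · 85, so s = 3 and d = 85.
Repeated squaring mod 681: 143^1 ≡ 143, 143^2 ≡ 19, 143^4 ≡ 361, 143^8 ≡ 250, 143^16 ≡ 529, 143^32 ≡ 631, 143^64 ≡ 457.
85 = 64 + 16 + 4 + 1, so 143^85 ≡ 457·529·361·143 ≡ 266 (mod 681).
x_0 = 266.
x_1 = 266^2 mod 681 = 613.
x_2 = 613^2 mod 681 = 538.

538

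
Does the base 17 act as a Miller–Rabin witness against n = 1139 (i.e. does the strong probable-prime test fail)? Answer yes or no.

yes

n − 1 = 1138 = 2^1 · 569, so s = 1 and d = 569.
x_0 = 17^569 mod 1139 = 918.
x_0 ∉ {1, 1138} and s = 1, so 17 is a Miller–Rabin witness and 1139 is composite.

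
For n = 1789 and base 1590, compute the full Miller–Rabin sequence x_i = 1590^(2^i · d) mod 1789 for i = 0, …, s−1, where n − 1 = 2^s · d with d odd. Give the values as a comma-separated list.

1065, 1788

n − 1 = 1788 = 2^2 · 447, so s = 2 and d = 447.
x_0 = 1590^447 mod 1789 = 1065.
x_1 = 1065^2 mod 1789 = 1788.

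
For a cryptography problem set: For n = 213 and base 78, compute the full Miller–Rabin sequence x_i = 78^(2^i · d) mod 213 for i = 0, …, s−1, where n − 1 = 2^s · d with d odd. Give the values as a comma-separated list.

63, 135

n − 1 = 212 = 2^2 · 53, so s = 2 and d = 53.
x_0 = 78^53 mod 213 = 63.
x_1 = 63^2 mod 213 = 135.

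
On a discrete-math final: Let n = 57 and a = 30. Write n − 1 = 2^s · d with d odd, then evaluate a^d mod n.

n − 1 = 56 = 2^3 · 7, so s = 3 and d = 7.
Repeated squaring mod 57: 30^1 ≡ 30, 30^2 ≡ 45, 30^4 ≡ 30.
7 = 4 + 2 + 1, so 30^7 ≡ 30·45·30 ≡ 30 (mod 57).

30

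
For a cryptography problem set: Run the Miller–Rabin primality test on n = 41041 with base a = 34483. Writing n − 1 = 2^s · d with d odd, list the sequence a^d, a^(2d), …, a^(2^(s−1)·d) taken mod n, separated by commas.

6469, 27182, 1, 1

n − 1 = 41040 = 2^4 · 2565, so s = 4 and d = 2565.
x_0 = 34483^2565 mod 41041 = 6469.
x_1 = 6469^2 mod 41041 = 27182.
x_2 = 27182^2 mod 41041 = 1.
x_3 = 1^2 mod 41041 = 1.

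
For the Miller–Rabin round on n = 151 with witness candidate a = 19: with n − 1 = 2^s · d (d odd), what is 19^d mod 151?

1

n − 1 = 150 = 2^1 · 75, so s = 1 and d = 75.
19^75 mod 151 = 1.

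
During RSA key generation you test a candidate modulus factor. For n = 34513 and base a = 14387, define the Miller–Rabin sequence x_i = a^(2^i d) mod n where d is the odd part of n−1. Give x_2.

7544

n − 1 = 34512 = 2^4 · 2157, so s = 4 and d = 2157.
Repeated squaring mod 34513: 14387^1 ≡ 14387, 14387^2 ≡ 11308, 14387^4 ≡ 199, 14387^8 ≡ 5088, 14387^16 ≡ 2994, 14387^32 ≡ 25169, 14387^64 ≡ 26959, 14387^128 ≡ 12927, 14387^256 ≡ 29896, 14387^512 ≡ 22168, 14387^1024 ≡ 24130, 14387^2048 ≡ 22590.
2157 = 2048 + 64 + 32 + 8 + 4 + 1, so 14387^2157 ≡ 22590·26959·25169·5088·199·14387 ≡ 24789 (mod 34513).
x_0 = 24789.
x_1 = 24789^2 mod 34513 = 25069.
x_2 = 25069^2 mod 34513 = 7544.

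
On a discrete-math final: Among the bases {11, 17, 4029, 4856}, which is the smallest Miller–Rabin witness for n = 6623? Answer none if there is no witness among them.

11

n − 1 = 6622 = 2^1 · 3311, so s = 1 and d = 3311.
Base 11: x_0 = 11^3311 mod 6623 = 545. x_0 ∉ {1, 6622} and s = 1, so 11 is a Miller–Rabin witness and 6623 is composite.
Base 17: x_0 = 17^3311 mod 6623 = 4316. x_0 ∉ {1, 6622} and s = 1, so 17 is a Miller–Rabin witness and 6623 is composite.
Base 4029: x_0 = 4029^3311 mod 6623 = 5522. x_0 ∉ {1, 6622} and s = 1, so 4029 is a Miller–Rabin witness and 6623 is composite.
Base 4856: x_0 = 4856^3311 mod 6623 = 5139. x_0 ∉ {1, 6622} and s = 1, so 4856 is a Miller–Rabin witness and 6623 is composite.
The smallest witness among the given bases is 11.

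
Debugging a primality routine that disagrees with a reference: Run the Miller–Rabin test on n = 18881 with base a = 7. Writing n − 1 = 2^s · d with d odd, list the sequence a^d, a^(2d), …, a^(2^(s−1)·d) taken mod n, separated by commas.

n − 1 = 18880 = 2^6 · 295, so s = 6 and d = 295.
x_0 = 7^295 mod 18881 = 592.
x_1 = 592^2 mod 18881 = 10606.
x_2 = 10606^2 mod 18881 = 13119.
x_3 = 13119^2 mod 18881 = 7846.
x_4 = 7846^2 mod 18881 = 7656.
x_5 = 7656^2 mod 18881 = 7712.

592, 10606, 13119, 7846, 7656, 7712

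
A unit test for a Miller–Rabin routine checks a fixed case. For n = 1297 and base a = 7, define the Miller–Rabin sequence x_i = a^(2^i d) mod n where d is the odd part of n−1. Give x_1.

n − 1 = 1296 = 2^4 · 81, so s = 4 and d = 81.
x_0 = 7^81 mod 1297 = 6.
x_1 = 6^2 mod 1297 = 36.

36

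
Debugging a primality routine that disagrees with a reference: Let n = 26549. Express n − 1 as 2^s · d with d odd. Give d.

Halving: 26548 → 13274 → 6637; 6637 is odd.
So 26548 = 2^2 · 6637.

6637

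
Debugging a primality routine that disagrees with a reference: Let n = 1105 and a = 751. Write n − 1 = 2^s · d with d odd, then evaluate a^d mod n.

n − 1 = 1104 = 2^4 · 69, so s = 4 and d = 69.
751^69 mod 1105 = 311.

311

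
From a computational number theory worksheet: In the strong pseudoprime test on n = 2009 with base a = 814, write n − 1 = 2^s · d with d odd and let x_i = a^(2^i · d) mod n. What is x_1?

128

n − 1 = 2008 = 2^3 · 251, so s = 3 and d = 251.
Repeated squaring mod 2009: 814^1 ≡ 814, 814^2 ≡ 1635, 814^4 ≡ 1255, 814^8 ≡ 1978, 814^16 ≡ 961, 814^32 ≡ 1390, 814^64 ≡ 1451, 814^128 ≡ 1978.
251 = 128 + 64 + 32 + 16 + 8 + 2 + 1, so 814^251 ≡ 1978·1451·1390·961·1978·1635·814 ≡ 1243 (mod 2009).
x_0 = 1243.
x_1 = 1243^2 mod 2009 = 128.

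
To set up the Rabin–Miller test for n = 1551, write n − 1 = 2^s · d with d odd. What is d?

Halving: 1550 → 775; 775 is odd.
So 1550 = 2^1 · 775.

775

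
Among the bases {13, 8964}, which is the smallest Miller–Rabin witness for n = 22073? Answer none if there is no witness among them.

n − 1 = 22072 = 2^3 · 2759, so s = 3 and d = 2759.
Base 13: x_0 = 13^2759 mod 22073 = 13572. x_0 is neither 1 nor 22072, so continue squaring. x_1 = 13572^2 mod 22073 = 22072. x_1 ≡ −1, so 13 is not a witness.
Base 8964: x_0 = 8964^2759 mod 22073 = 15715. x_0 is neither 1 nor 22072, so continue squaring. x_1 = 15715^2 mod 22073 = 8501. x_2 = 8501^2 mod 22073 = 22072. x_2 ≡ −1, so 8964 is not a witness.
No listed base is a witness for 22073.

none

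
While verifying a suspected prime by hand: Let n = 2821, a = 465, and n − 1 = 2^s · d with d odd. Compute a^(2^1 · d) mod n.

1457

n − 1 = 2820 = 2^2 · 705, so s = 2 and d = 705.
x_0 = 465^705 mod 2821 = 1364.
x_1 = 1364^2 mod 2821 = 1457.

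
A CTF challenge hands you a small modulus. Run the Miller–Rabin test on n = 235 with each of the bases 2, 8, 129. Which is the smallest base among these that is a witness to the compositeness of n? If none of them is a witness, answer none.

n − 1 = 234 = 2^1 · 117, so s = 1 and d = 117.
Base 2: x_0 = 2^117 mod 235 = 192. x_0 ∉ {1, 234} and s = 1, so 2 is a Miller–Rabin witness and 235 is composite.
Base 8: x_0 = 8^117 mod 235 = 158. x_0 ∉ {1, 234} and s = 1, so 8 is a Miller–Rabin witness and 235 is composite.
Base 129: x_0 = 129^117 mod 235 = 44. x_0 ∉ {1, 234} and s = 1, so 129 is a Miller–Rabin witness and 235 is composite.
The smallest witness among the given bases is 2.

2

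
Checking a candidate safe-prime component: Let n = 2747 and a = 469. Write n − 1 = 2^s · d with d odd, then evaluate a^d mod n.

871

n − 1 = 2746 = 2^1 · 1373, so s = 1 and d = 1373.
By repeated squaring, 469^1373 ≡ 871 (mod 2747).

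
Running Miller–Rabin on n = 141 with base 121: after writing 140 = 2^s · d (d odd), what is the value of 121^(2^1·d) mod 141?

n − 1 = 140 = 2^2 · 35, so s = 2 and d = 35.
x_0 = 121^35 mod 141 = 130.
x_1 = 130^2 mod 141 = 121.

121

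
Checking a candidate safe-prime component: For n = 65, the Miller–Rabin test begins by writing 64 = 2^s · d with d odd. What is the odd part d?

1

Halving: 64 → 32 → 16 → 8 → 4 → 2 → 1; 1 is odd.
So 64 = 2^6 · 1.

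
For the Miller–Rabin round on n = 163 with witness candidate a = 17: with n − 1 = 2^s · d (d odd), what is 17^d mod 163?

162

n − 1 = 162 = 2^1 · 81, so s = 1 and d = 81.
17^81 mod 163 = 162.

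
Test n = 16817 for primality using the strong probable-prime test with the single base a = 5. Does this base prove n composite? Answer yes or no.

yes

n − 1 = 16816 = 2^4 · 1051, so s = 4 and d = 1051.
x_0 = 5^1051 mod 16817 = 2264.
x_0 is neither 1 nor 16816, so continue squaring.
x_1 = 2264^2 mod 16817 = 13328.
x_2 = 13328^2 mod 16817 = 14430.
x_3 = 14430^2 mod 16817 = 13623.
Reached i = s−1 = 3 without hitting −1: 5 is a Miller–Rabin witness and 16817 is composite.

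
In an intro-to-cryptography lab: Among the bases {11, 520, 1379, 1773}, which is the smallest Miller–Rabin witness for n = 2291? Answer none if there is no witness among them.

11

n − 1 = 2290 = 2^1 · 1145, so s = 1 and d = 1145.
Base 11: x_0 = 11^1145 mod 2291 = 1991. x_0 ∉ {1, 2290} and s = 1, so 11 is a Miller–Rabin witness and 2291 is composite.
Base 520: x_0 = 520^1145 mod 2291 = 1468. x_0 ∉ {1, 2290} and s = 1, so 520 is a Miller–Rabin witness and 2291 is composite.
Base 1379: x_0 = 1379^1145 mod 2291 = 953. x_0 ∉ {1, 2290} and s = 1, so 1379 is a Miller–Rabin witness and 2291 is composite.
Base 1773: x_0 = 1773^1145 mod 2291 = 266. x_0 ∉ {1, 2290} and s = 1, so 1773 is a Miller–Rabin witness and 2291 is composite.
The smallest witness among the given bases is 11.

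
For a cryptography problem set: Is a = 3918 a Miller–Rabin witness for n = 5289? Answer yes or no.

yes

n − 1 = 5288 = 2^3 · 661, so s = 3 and d = 661.
x_0 = 3918^661 mod 5289 = 105.
x_0 is neither 1 nor 5288, so continue squaring.
x_1 = 105^2 mod 5289 = 447.
x_2 = 447^2 mod 5289 = 4116.
Reached i = s−1 = 2 without hitting −1: 3918 is a Miller–Rabin witness and 5289 is composite.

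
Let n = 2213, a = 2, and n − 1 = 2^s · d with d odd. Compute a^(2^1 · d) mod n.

n − 1 = 2212 = 2^2 · 553, so s = 2 and d = 553.
x_0 = 2^553 mod 2213 = 1130.
x_1 = 1130^2 mod 2213 = 2212.

2212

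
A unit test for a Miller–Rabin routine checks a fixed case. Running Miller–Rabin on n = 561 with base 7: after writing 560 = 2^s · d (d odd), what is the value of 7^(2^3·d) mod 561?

n − 1 = 560 = 2^4 · 35, so s = 4 and d = 35.
Repeated squaring mod 561: 7^1 ≡ 7, 7^2 ≡ 49, 7^4 ≡ 157, 7^8 ≡ 526, 7^16 ≡ 103, 7^32 ≡ 511.
35 = 32 + 2 + 1, so 7^35 ≡ 511·49·7 ≡ 241 (mod 561).
x_0 = 241.
x_1 = 241^2 mod 561 = 298.
x_2 = 298^2 mod 561 = 166.
x_3 = 166^2 mod 561 = 67.

67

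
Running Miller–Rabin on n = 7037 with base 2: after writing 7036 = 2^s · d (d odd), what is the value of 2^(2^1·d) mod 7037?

3325

n − 1 = 7036 = 2^2 · 1759, so s = 2 and d = 1759.
x_0 = 2^1759 mod 7037 = 2620.
x_1 = 2620^2 mod 7037 = 3325.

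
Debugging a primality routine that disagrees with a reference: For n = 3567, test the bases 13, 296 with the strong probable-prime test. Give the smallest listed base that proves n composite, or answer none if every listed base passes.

n − 1 = 3566 = 2^1 · 1783, so s = 1 and d = 1783.
Base 13: x_0 = 13^1783 mod 3567 = 673. x_0 ∉ {1, 3566} and s = 1, so 13 is a Miller–Rabin witness and 3567 is composite.
Base 296: x_0 = 296^1783 mod 3567 = 3107. x_0 ∉ {1, 3566} and s = 1, so 296 is a Miller–Rabin witness and 3567 is composite.
The smallest witness among the given bases is 13.

13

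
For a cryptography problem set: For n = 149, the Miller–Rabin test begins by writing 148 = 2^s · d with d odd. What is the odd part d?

Halving: 148 → 74 → 37; 37 is odd.
So 148 = 2^2 · 37.

37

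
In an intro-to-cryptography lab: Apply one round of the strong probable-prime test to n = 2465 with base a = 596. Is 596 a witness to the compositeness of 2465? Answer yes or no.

no

n − 1 = 2464 = 2^5 · 77, so s = 5 and d = 77.
x_0 = 596^77 mod 2465 = 1.
x_0 = 1, so 596 is not a witness.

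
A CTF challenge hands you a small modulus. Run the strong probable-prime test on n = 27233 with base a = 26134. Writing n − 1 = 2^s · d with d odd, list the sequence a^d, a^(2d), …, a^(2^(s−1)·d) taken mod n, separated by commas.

n − 1 = 27232 = 2^5 · 851, so s = 5 and d = 851.
x_0 = 26134^851 mod 27233 = 22548.
x_1 = 22548^2 mod 27233 = 26660.
x_2 = 26660^2 mod 27233 = 1533.
x_3 = 1533^2 mod 27233 = 8051.
x_4 = 8051^2 mod 27233 = 4061.

22548, 26660, 1533, 8051, 4061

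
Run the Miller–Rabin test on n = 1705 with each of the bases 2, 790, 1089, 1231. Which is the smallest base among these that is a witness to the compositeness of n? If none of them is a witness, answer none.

2

n − 1 = 1704 = 2^3 · 213, so s = 3 and d = 213.
Base 2: x_0 = 2^213 mod 1705 = 1372. x_0 is neither 1 nor 1704, so continue squaring. x_1 = 1372^2 mod 1705 = 64. x_2 = 64^2 mod 1705 = 686. Reached i = s−1 = 2 without hitting −1: 2 is a Miller–Rabin witness and 1705 is composite.
Base 790: x_0 = 790^213 mod 1705 = 740. x_0 is neither 1 nor 1704, so continue squaring. x_1 = 740^2 mod 1705 = 295. x_2 = 295^2 mod 1705 = 70. Reached i = s−1 = 2 without hitting −1: 790 is a Miller–Rabin witness and 1705 is composite.
Base 1089: x_0 = 1089^213 mod 1705 = 374. x_0 is neither 1 nor 1704, so continue squaring. x_1 = 374^2 mod 1705 = 66. x_2 = 66^2 mod 1705 = 946. Reached i = s−1 = 2 without hitting −1: 1089 is a Miller–Rabin witness and 1705 is composite.
Base 1231: x_0 = 1231^213 mod 1705 = 1286. x_0 is neither 1 nor 1704, so continue squaring. x_1 = 1286^2 mod 1705 = 1651. x_2 = 1651^2 mod 1705 = 1211. Reached i = s−1 = 2 without hitting −1: 1231 is a Miller–Rabin witness and 1705 is composite.
The smallest witness among the given bases is 2.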